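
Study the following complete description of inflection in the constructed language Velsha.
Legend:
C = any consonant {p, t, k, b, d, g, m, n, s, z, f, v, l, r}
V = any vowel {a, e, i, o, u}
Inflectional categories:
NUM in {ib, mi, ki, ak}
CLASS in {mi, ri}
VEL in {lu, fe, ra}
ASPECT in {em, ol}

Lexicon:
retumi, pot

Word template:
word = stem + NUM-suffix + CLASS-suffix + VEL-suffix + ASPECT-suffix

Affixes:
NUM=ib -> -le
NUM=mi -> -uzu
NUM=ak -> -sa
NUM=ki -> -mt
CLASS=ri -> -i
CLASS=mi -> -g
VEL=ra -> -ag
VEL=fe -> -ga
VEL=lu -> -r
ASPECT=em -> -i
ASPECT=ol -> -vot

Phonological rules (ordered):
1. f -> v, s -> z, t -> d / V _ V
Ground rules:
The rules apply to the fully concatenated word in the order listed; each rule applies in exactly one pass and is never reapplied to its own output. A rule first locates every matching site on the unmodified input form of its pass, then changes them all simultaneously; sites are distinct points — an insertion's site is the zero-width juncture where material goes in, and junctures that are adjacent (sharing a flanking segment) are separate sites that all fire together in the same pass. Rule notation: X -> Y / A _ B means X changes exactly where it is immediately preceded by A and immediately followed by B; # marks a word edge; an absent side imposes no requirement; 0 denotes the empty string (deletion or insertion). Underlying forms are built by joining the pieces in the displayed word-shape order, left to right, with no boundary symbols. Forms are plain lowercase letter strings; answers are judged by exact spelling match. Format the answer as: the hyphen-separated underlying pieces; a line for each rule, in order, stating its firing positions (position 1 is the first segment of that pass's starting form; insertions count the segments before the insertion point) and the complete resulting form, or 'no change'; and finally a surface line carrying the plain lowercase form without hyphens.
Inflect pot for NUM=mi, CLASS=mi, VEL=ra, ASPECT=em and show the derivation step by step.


underlying: pot-uzu-g-ag-i
1. f -> v, s -> z, t -> d / V _ V: fires at position(s) 3: poduzugagi
surface: poduzugagi


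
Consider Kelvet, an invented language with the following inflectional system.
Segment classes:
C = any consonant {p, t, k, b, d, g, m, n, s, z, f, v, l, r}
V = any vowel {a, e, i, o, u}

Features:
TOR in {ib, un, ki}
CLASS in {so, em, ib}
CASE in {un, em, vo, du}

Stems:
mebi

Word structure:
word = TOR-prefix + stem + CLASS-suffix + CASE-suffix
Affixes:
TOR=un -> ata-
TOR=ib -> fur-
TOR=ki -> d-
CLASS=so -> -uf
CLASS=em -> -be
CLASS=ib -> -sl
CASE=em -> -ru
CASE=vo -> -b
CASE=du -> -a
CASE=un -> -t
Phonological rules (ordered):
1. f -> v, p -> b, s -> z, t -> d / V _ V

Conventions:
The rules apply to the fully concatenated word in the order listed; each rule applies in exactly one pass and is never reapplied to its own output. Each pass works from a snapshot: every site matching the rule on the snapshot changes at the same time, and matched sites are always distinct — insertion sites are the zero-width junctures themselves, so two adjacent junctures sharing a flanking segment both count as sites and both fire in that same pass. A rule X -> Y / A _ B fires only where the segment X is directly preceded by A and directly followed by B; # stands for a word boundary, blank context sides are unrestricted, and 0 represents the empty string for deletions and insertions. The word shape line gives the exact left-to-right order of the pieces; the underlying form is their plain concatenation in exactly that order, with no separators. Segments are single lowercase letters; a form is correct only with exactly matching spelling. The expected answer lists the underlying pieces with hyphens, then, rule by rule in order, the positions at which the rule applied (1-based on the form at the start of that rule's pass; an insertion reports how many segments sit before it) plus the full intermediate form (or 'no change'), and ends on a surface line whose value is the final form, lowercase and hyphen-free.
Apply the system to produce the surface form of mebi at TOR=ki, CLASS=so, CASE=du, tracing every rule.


underlying: d-mebi-uf-a
1. f -> v, p -> b, s -> z, t -> d / V _ V: fires at position(s) 7: dmebiuva
surface: dmebiuva


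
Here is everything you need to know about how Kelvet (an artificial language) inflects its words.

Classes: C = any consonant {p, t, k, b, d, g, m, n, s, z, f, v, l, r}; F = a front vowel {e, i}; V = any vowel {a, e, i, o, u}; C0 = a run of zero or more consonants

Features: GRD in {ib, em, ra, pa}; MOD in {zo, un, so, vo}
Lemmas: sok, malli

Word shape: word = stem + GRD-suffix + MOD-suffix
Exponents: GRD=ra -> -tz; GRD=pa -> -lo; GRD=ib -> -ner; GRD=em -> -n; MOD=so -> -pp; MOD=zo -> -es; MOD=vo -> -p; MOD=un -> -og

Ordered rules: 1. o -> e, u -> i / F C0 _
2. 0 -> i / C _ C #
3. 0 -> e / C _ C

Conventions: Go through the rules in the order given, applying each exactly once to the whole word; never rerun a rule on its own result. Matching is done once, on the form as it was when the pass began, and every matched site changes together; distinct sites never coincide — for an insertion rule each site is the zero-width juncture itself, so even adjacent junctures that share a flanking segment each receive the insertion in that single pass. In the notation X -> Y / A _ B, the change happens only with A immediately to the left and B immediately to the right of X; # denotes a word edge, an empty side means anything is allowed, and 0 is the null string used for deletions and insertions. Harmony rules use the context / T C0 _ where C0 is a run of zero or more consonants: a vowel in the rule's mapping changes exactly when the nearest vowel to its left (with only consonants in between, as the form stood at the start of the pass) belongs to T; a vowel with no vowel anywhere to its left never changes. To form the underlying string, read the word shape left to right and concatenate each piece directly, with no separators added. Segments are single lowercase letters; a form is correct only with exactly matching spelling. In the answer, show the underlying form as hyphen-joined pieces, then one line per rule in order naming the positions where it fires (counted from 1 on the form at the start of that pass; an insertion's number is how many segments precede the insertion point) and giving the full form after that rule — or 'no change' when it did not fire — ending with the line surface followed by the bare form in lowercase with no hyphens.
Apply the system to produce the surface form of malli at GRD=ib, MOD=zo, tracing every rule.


underlying: malli-ner-es
1. o -> e, u -> i / F C0 _: no change
2. 0 -> i / C _ C #: no change
3. 0 -> e / C _ C: inserts after position(s) 3: malelineres
surface: malelineres


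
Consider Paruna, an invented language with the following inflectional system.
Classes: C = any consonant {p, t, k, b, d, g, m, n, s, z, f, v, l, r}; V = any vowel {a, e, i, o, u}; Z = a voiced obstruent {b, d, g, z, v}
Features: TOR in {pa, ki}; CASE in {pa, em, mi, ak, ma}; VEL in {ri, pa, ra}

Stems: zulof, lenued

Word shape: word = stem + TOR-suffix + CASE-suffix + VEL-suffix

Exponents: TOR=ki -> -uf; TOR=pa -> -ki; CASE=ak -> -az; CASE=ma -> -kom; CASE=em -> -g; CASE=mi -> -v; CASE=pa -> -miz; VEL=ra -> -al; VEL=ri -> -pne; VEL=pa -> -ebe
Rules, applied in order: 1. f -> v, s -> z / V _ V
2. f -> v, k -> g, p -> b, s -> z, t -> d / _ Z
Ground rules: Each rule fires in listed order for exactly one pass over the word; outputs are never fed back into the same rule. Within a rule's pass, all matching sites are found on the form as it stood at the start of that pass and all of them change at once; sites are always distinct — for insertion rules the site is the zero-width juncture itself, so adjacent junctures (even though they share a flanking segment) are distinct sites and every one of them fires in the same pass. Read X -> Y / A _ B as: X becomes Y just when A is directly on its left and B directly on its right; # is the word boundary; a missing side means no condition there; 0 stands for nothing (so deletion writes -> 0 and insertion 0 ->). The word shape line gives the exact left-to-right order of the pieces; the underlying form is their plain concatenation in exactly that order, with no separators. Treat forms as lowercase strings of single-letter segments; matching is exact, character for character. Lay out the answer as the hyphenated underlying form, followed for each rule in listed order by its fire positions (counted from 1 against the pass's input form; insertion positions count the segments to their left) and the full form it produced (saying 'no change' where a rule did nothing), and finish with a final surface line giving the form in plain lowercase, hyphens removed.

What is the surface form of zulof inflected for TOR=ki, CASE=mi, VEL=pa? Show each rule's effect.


underlying: zulof-uf-v-ebe
1. f -> v, s -> z / V _ V: fires at position(s) 5: zulovufvebe
2. f -> v, k -> g, p -> b, s -> z, t -> d / _ Z: fires at position(s) 7: zulovuvvebe
surface: zulovuvvebe


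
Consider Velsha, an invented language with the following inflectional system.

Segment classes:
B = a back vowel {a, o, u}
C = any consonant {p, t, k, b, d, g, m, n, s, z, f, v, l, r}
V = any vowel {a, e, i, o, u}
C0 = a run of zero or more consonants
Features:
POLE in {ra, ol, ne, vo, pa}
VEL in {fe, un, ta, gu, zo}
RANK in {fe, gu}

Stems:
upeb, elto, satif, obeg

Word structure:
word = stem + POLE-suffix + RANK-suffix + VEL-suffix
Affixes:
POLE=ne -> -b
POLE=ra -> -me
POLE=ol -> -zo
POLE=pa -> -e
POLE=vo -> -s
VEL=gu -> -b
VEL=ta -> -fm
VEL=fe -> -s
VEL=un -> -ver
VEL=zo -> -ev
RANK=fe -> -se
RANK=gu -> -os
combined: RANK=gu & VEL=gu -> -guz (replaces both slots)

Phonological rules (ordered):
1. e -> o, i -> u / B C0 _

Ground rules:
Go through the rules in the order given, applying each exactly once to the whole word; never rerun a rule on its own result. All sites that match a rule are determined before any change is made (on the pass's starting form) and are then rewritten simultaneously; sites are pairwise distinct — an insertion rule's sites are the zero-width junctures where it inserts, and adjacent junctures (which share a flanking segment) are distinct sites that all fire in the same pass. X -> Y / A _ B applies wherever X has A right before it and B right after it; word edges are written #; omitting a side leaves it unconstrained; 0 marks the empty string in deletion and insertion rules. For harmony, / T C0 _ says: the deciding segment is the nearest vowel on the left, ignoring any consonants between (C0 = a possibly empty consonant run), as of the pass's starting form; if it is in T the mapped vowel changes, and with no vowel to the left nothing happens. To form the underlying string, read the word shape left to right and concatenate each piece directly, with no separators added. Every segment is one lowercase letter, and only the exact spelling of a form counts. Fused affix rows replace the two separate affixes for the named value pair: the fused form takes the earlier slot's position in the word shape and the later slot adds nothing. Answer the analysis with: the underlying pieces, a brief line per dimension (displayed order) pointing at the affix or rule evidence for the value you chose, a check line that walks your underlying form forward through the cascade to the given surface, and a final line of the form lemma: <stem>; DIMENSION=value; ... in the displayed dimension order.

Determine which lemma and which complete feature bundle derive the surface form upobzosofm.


underlying: upeb-zo-se-fm
POLE=ol - signalled by the affix -zo
VEL=ta - signalled by the affix -fm
RANK=fe - signalled by the affix -se
check: upebzosefm -> upobzosofm
lemma: upeb; POLE=ol; VEL=ta; RANK=fe


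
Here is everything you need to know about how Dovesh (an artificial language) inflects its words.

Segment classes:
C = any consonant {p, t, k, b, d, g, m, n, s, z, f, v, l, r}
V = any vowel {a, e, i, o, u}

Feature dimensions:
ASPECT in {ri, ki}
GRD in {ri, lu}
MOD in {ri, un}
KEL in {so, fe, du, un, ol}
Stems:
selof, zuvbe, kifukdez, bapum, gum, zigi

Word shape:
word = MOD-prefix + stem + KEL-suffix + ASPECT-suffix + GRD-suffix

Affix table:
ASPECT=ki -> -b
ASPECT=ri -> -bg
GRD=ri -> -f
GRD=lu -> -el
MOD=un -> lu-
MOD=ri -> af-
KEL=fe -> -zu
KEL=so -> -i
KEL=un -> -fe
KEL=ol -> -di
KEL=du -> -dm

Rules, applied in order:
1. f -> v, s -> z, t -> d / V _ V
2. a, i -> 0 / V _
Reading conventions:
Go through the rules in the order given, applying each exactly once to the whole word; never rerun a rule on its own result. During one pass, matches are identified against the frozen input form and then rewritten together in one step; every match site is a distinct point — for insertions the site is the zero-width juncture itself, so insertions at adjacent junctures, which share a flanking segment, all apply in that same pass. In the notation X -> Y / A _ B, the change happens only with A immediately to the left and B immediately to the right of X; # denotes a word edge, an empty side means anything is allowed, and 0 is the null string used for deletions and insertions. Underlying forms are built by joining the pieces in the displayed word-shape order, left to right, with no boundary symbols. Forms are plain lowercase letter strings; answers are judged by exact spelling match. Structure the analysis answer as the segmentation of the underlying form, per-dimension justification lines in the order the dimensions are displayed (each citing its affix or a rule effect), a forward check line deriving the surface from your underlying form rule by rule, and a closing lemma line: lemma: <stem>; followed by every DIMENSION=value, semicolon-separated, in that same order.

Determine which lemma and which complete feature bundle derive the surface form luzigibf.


underlying: lu-zigi-i-b-f
ASPECT=ki - signalled by the affix -b
GRD=ri - signalled by the affix -f
MOD=un - signalled by the affix lu-
KEL=so - signalled by the affix -i
check: luzigiibf -> luzigiibf -> luzigibf
lemma: zigi; ASPECT=ki; GRD=ri; MOD=un; KEL=so


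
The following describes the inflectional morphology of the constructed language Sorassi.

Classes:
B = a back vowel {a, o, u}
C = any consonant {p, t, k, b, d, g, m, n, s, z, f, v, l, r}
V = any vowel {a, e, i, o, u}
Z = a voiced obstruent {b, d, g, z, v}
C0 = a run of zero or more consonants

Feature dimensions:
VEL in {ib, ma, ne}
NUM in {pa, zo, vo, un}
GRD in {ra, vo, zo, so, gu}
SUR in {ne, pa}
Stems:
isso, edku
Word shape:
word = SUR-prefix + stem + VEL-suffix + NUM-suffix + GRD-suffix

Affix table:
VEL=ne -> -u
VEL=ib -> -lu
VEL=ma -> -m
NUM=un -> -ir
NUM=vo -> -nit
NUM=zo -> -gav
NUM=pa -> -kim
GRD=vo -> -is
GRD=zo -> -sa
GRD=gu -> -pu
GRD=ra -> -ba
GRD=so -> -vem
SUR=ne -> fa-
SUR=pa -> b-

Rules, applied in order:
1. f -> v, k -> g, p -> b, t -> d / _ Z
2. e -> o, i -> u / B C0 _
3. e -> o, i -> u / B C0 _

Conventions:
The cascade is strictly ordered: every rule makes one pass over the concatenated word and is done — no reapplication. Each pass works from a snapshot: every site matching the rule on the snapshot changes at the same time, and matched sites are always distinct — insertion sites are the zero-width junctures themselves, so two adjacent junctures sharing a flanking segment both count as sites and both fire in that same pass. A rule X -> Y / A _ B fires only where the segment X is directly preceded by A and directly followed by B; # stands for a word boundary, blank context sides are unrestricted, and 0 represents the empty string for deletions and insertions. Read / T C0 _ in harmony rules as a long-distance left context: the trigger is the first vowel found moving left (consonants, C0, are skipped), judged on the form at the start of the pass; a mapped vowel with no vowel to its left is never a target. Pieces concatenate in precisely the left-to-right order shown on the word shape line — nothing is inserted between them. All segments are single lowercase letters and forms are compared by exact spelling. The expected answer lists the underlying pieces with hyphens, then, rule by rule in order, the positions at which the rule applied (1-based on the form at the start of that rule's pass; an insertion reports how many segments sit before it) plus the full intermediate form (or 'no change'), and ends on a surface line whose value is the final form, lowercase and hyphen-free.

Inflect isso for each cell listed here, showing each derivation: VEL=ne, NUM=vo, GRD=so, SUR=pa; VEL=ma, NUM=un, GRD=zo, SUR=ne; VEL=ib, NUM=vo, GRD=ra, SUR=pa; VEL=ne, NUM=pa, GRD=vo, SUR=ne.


cell VEL=ne, NUM=vo, GRD=so, SUR=pa:
underlying: b-isso-u-nit-vem
1. f -> v, k -> g, p -> b, t -> d / _ Z: fires at position(s) 9: bissounidvem
2. e -> o, i -> u / B C0 _: fires at position(s) 8: bissounudvem
3. e -> o, i -> u / B C0 _: fires at position(s) 11: bissounudvom
surface: bissounudvom

cell VEL=ma, NUM=un, GRD=zo, SUR=ne:
underlying: fa-isso-m-ir-sa
1. f -> v, k -> g, p -> b, t -> d / _ Z: no change
2. e -> o, i -> u / B C0 _: fires at position(s) 3, 8: faussomursa
3. e -> o, i -> u / B C0 _: no change
surface: faussomursa

cell VEL=ib, NUM=vo, GRD=ra, SUR=pa:
underlying: b-isso-lu-nit-ba
1. f -> v, k -> g, p -> b, t -> d / _ Z: fires at position(s) 10: bissolunidba
2. e -> o, i -> u / B C0 _: fires at position(s) 9: bissolunudba
3. e -> o, i -> u / B C0 _: no change
surface: bissolunudba

cell VEL=ne, NUM=pa, GRD=vo, SUR=ne:
underlying: fa-isso-u-kim-is
1. f -> v, k -> g, p -> b, t -> d / _ Z: no change
2. e -> o, i -> u / B C0 _: fires at position(s) 3, 9: faussoukumis
3. e -> o, i -> u / B C0 _: fires at position(s) 11: faussoukumus
surface: faussoukumus


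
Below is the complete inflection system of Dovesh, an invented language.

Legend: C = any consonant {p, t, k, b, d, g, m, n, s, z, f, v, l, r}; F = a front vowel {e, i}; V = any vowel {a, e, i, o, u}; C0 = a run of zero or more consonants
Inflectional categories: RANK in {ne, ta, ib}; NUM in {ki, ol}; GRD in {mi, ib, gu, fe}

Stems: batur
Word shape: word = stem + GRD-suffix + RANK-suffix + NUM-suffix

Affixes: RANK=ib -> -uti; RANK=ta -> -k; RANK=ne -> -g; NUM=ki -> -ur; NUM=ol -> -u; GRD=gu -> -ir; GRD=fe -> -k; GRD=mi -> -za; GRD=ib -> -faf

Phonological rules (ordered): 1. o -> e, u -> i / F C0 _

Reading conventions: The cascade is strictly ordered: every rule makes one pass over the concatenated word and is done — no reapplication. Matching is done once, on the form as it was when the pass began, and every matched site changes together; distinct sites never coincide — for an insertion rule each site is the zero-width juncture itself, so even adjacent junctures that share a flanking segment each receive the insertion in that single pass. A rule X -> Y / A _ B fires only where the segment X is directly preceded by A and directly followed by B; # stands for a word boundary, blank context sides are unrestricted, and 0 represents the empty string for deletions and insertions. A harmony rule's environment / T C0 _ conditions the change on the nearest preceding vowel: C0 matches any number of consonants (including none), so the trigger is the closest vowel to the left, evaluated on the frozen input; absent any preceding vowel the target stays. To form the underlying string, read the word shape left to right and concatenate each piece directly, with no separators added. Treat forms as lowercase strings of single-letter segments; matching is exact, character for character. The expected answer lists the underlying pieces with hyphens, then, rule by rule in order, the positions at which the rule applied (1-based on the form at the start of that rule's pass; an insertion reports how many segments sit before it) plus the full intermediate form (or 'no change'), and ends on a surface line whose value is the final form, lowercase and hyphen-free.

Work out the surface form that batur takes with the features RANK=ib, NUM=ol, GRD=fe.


underlying: batur-k-uti-u
1. o -> e, u -> i / F C0 _: fires at position(s) 10: baturkutii
surface: baturkutii


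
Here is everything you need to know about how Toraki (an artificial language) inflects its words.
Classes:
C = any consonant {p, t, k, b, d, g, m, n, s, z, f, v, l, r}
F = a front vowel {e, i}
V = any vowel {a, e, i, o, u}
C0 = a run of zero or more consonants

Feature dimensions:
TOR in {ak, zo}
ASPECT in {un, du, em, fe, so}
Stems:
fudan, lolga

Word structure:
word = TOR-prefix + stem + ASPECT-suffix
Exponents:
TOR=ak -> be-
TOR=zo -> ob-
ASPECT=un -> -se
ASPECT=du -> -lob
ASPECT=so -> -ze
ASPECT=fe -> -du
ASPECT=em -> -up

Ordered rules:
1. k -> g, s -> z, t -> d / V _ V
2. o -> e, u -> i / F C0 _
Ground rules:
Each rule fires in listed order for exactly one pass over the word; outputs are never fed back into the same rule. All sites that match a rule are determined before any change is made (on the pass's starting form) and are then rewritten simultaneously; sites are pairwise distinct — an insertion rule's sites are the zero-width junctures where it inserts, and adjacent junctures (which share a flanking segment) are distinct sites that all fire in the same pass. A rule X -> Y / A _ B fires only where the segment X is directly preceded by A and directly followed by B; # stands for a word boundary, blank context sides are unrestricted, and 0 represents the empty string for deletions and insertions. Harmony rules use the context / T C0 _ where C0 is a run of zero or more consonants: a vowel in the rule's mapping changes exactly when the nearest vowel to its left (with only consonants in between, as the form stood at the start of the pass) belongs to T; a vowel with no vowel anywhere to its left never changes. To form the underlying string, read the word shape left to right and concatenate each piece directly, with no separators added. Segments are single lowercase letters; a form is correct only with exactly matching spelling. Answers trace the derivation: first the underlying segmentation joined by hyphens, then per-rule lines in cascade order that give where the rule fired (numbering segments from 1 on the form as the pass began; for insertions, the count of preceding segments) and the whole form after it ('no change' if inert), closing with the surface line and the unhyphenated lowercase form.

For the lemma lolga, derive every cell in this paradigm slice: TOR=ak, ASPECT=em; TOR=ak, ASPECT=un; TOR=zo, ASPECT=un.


cell TOR=ak, ASPECT=em:
underlying: be-lolga-up
1. k -> g, s -> z, t -> d / V _ V: no change
2. o -> e, u -> i / F C0 _: fires at position(s) 4: belelgaup
surface: belelgaup

cell TOR=ak, ASPECT=un:
underlying: be-lolga-se
1. k -> g, s -> z, t -> d / V _ V: fires at position(s) 8: belolgaze
2. o -> e, u -> i / F C0 _: fires at position(s) 4: belelgaze
surface: belelgaze

cell TOR=zo, ASPECT=un:
underlying: ob-lolga-se
1. k -> g, s -> z, t -> d / V _ V: fires at position(s) 8: oblolgaze
2. o -> e, u -> i / F C0 _: no change
surface: oblolgaze


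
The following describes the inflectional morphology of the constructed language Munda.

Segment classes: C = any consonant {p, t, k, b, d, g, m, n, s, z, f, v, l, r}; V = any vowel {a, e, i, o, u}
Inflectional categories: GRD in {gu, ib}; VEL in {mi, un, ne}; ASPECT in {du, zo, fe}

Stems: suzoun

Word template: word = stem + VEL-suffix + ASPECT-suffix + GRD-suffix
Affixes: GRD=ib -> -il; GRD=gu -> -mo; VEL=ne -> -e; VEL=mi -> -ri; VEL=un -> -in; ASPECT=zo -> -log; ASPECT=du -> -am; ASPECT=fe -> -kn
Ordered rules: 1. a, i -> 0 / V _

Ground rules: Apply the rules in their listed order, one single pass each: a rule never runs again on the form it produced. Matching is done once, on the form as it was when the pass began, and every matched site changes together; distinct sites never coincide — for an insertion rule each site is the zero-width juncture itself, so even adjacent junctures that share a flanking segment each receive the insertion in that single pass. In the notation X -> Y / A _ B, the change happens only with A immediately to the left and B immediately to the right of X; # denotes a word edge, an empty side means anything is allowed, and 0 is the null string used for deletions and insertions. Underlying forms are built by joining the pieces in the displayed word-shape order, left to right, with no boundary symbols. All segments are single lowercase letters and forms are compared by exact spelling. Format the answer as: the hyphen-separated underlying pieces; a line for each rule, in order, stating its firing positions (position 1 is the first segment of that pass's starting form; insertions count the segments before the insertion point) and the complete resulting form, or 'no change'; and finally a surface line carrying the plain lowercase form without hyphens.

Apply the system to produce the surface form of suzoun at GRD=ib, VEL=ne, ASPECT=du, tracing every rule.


underlying: suzoun-e-am-il
1. a, i -> 0 / V _: fires at position(s) 8: suzounemil
surface: suzounemil


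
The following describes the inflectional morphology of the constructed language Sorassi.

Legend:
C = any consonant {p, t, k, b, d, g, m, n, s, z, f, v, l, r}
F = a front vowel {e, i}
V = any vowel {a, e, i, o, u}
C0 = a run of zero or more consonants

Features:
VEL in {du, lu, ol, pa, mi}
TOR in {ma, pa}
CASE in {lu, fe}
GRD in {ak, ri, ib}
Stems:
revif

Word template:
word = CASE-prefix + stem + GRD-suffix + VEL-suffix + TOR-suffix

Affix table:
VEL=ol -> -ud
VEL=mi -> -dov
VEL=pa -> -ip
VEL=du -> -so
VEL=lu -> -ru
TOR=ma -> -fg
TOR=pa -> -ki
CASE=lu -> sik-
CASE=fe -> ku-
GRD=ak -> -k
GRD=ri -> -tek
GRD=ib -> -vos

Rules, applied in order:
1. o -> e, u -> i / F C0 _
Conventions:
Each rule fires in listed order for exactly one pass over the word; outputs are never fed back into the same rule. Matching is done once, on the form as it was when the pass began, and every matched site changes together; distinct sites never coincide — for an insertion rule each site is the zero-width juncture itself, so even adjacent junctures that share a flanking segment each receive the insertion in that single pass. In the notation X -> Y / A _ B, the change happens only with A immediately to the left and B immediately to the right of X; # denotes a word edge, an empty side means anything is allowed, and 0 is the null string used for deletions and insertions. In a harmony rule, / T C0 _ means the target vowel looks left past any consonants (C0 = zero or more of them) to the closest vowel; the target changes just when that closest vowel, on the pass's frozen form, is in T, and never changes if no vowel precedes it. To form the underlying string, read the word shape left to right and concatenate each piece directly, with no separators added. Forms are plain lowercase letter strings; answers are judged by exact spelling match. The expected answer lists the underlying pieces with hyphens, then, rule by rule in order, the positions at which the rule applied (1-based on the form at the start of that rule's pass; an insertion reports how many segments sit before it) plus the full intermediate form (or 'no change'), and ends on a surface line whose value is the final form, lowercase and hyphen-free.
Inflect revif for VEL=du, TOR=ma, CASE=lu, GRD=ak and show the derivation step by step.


underlying: sik-revif-k-so-fg
1. o -> e, u -> i / F C0 _: fires at position(s) 11: sikrevifksefg
surface: sikrevifksefg


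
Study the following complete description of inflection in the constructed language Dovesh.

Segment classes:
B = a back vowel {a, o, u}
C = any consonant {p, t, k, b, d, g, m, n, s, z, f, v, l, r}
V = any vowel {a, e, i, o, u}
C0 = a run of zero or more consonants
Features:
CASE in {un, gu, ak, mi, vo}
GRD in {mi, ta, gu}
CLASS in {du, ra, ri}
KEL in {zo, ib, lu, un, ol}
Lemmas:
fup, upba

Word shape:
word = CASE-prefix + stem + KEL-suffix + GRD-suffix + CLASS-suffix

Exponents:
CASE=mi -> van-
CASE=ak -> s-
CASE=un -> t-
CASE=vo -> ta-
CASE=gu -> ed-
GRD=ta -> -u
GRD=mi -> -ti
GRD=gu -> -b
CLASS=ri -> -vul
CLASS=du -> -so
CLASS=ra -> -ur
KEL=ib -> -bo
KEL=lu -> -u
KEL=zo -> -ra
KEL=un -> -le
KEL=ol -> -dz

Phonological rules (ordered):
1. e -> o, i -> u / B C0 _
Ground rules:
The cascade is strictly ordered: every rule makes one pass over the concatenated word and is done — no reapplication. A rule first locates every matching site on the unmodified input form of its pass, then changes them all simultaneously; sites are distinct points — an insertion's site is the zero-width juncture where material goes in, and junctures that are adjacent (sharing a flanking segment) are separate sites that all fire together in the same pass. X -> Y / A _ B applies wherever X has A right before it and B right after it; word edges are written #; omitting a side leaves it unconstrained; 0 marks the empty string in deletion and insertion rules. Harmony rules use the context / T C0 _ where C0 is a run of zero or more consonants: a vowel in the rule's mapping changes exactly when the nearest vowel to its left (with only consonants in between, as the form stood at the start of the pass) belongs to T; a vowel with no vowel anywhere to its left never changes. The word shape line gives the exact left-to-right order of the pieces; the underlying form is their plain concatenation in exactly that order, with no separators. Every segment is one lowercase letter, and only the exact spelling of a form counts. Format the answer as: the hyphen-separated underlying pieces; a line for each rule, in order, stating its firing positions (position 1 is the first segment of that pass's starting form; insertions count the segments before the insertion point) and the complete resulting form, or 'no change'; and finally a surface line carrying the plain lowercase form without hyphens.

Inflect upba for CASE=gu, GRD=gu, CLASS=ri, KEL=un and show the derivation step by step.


underlying: ed-upba-le-b-vul
1. e -> o, i -> u / B C0 _: fires at position(s) 8: edupbalobvul
surface: edupbalobvul


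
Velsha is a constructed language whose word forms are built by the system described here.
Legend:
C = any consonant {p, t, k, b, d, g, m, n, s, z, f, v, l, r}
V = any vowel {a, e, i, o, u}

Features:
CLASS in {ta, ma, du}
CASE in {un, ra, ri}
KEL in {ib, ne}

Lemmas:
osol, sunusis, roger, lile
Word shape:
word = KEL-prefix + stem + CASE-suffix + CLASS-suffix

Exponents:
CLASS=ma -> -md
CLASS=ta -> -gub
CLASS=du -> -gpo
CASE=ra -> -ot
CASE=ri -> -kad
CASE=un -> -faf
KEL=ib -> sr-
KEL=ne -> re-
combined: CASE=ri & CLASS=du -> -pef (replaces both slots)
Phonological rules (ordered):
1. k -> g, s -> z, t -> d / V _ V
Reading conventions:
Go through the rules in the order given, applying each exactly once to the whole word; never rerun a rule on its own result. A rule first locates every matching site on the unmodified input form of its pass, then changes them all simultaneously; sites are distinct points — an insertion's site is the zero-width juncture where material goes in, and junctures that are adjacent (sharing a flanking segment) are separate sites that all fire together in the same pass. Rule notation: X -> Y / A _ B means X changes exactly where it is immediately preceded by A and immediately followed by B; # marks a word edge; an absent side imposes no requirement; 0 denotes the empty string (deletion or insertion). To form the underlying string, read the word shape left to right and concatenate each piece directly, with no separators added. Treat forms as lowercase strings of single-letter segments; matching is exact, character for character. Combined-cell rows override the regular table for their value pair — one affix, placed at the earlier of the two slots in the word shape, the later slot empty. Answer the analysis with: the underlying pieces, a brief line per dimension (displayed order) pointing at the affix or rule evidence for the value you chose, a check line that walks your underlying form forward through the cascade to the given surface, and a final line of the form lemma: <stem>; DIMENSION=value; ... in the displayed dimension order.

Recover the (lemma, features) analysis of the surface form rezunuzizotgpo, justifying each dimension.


underlying: re-sunusis-ot-gpo
CLASS=du - signalled by the affix -gpo
CASE=ra - signalled by the affix -ot
KEL=ne - signalled by the affix re-
check: resunusisotgpo -> rezunuzizotgpo
lemma: sunusis; CLASS=du; CASE=ra; KEL=ne


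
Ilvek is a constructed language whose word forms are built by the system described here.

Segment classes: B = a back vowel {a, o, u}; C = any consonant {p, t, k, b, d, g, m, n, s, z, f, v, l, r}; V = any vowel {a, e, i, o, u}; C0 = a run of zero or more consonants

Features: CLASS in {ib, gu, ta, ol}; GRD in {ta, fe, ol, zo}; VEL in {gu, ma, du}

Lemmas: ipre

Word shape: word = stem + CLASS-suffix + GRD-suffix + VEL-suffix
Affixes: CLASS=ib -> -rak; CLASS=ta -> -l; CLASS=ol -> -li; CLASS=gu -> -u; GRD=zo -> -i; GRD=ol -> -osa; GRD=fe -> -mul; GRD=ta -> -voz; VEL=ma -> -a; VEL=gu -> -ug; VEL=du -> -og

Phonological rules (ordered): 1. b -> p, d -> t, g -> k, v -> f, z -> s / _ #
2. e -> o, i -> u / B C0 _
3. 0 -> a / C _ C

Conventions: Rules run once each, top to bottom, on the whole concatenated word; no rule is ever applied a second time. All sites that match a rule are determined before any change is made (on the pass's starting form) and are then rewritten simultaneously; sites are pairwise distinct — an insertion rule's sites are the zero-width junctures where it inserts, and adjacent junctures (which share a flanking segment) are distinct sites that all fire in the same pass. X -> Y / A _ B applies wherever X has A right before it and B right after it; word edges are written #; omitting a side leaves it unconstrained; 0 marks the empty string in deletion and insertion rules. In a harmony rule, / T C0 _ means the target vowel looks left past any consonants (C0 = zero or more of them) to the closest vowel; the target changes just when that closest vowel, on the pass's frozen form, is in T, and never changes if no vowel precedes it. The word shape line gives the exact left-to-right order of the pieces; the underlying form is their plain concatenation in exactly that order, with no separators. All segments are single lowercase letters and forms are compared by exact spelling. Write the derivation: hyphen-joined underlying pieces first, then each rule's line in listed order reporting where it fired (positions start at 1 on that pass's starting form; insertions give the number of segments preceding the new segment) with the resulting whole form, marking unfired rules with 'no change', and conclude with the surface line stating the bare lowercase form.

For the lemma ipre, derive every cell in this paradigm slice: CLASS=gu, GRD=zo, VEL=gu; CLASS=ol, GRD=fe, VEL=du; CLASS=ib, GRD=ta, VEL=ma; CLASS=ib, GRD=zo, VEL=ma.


cell CLASS=gu, GRD=zo, VEL=gu:
underlying: ipre-u-i-ug
1. b -> p, d -> t, g -> k, v -> f, z -> s / _ #: fires at position(s) 8: ipreuiuk
2. e -> o, i -> u / B C0 _: fires at position(s) 6: ipreuuuk
3. 0 -> a / C _ C: inserts after position(s) 2: ipareuuuk
surface: ipareuuuk

cell CLASS=ol, GRD=fe, VEL=du:
underlying: ipre-li-mul-og
1. b -> p, d -> t, g -> k, v -> f, z -> s / _ #: fires at position(s) 11: iprelimulok
2. e -> o, i -> u / B C0 _: no change
3. 0 -> a / C _ C: inserts after position(s) 2: iparelimulok
surface: iparelimulok

cell CLASS=ib, GRD=ta, VEL=ma:
underlying: ipre-rak-voz-a
1. b -> p, d -> t, g -> k, v -> f, z -> s / _ #: no change
2. e -> o, i -> u / B C0 _: no change
3. 0 -> a / C _ C: inserts after position(s) 2, 7: iparerakavoza
surface: iparerakavoza

cell CLASS=ib, GRD=zo, VEL=ma:
underlying: ipre-rak-i-a
1. b -> p, d -> t, g -> k, v -> f, z -> s / _ #: no change
2. e -> o, i -> u / B C0 _: fires at position(s) 8: iprerakua
3. 0 -> a / C _ C: inserts after position(s) 2: iparerakua
surface: iparerakua


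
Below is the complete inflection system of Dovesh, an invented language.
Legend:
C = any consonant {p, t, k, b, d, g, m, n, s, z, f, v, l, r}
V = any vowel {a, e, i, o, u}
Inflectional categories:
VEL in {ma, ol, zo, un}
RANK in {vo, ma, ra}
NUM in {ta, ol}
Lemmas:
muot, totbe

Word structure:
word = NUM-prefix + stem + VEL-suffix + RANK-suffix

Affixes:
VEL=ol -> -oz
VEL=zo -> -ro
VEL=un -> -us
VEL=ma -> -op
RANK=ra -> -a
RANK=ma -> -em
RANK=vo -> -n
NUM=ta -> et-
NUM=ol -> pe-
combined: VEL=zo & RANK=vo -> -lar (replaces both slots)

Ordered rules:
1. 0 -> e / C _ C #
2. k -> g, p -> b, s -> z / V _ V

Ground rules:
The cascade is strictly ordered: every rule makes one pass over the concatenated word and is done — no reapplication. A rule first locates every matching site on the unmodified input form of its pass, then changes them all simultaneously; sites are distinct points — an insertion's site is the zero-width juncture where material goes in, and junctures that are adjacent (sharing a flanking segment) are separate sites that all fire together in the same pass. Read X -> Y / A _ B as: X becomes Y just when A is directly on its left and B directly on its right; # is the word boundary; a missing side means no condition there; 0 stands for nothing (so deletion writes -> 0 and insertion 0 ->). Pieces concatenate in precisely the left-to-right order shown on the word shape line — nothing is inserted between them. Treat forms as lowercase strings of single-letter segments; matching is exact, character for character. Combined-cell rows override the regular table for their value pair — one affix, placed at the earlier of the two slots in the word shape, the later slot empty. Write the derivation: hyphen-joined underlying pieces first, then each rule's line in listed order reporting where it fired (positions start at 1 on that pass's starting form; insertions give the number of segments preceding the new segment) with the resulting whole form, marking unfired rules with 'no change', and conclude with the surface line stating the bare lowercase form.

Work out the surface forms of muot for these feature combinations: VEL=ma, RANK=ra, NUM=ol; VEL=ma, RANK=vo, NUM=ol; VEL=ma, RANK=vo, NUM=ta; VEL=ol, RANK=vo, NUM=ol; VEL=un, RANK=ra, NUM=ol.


cell VEL=ma, RANK=ra, NUM=ol:
underlying: pe-muot-op-a
1. 0 -> e / C _ C #: no change
2. k -> g, p -> b, s -> z / V _ V: fires at position(s) 8: pemuotoba
surface: pemuotoba

cell VEL=ma, RANK=vo, NUM=ol:
underlying: pe-muot-op-n
1. 0 -> e / C _ C #: inserts after position(s) 8: pemuotopen
2. k -> g, p -> b, s -> z / V _ V: fires at position(s) 8: pemuotoben
surface: pemuotoben

cell VEL=ma, RANK=vo, NUM=ta:
underlying: et-muot-op-n
1. 0 -> e / C _ C #: inserts after position(s) 8: etmuotopen
2. k -> g, p -> b, s -> z / V _ V: fires at position(s) 8: etmuotoben
surface: etmuotoben

cell VEL=ol, RANK=vo, NUM=ol:
underlying: pe-muot-oz-n
1. 0 -> e / C _ C #: inserts after position(s) 8: pemuotozen
2. k -> g, p -> b, s -> z / V _ V: no change
surface: pemuotozen

cell VEL=un, RANK=ra, NUM=ol:
underlying: pe-muot-us-a
1. 0 -> e / C _ C #: no change
2. k -> g, p -> b, s -> z / V _ V: fires at position(s) 8: pemuotuza
surface: pemuotuza


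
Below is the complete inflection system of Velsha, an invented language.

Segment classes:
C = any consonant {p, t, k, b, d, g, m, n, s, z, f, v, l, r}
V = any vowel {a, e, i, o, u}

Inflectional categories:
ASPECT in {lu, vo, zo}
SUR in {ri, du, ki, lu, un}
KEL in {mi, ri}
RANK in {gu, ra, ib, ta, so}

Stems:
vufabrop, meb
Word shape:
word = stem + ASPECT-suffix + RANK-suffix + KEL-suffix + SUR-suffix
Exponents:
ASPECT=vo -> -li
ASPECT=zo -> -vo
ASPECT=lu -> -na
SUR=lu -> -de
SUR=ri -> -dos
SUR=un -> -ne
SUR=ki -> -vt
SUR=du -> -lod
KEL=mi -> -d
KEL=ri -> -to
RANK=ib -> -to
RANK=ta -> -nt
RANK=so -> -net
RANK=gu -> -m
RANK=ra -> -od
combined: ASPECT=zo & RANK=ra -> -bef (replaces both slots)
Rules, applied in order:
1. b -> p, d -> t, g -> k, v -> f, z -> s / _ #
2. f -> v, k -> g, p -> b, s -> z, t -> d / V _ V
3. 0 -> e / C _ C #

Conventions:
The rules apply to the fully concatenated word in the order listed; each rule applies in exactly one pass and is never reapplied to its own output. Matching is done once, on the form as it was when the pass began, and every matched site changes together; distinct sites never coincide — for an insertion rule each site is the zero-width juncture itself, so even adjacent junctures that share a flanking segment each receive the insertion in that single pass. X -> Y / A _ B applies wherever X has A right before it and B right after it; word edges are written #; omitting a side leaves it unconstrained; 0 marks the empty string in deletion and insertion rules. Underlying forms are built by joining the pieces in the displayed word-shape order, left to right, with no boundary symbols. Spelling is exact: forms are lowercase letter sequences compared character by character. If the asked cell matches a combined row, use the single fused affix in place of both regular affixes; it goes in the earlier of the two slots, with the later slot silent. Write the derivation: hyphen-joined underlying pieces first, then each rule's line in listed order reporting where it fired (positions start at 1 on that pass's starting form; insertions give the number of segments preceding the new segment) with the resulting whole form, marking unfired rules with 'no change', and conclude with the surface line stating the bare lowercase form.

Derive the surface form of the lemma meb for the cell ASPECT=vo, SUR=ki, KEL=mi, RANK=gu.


underlying: meb-li-m-d-vt
1. b -> p, d -> t, g -> k, v -> f, z -> s / _ #: no change
2. f -> v, k -> g, p -> b, s -> z, t -> d / V _ V: no change
3. 0 -> e / C _ C #: inserts after position(s) 8: meblimdvet
surface: meblimdvet
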